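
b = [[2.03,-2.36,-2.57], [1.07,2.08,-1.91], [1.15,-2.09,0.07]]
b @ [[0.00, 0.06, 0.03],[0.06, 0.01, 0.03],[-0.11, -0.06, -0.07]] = [[0.14, 0.25, 0.17],[0.33, 0.2, 0.23],[-0.13, 0.04, -0.03]]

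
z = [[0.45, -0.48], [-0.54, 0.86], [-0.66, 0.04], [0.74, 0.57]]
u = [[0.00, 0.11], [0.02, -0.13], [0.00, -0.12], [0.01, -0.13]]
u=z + [[-0.45,0.59],  [0.56,-0.99],  [0.66,-0.16],  [-0.73,-0.70]]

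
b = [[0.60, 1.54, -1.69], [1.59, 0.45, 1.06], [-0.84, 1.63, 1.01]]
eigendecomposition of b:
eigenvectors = [[(0.64+0j),(-0.25+0.54j),-0.25-0.54j], [-0.60+0.00j,(0.28+0.44j),0.28-0.44j], [0.48+0.00j,(0.61+0j),0.61-0.00j]]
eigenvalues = [(-2.11+0j), (2.09+0.45j), (2.09-0.45j)]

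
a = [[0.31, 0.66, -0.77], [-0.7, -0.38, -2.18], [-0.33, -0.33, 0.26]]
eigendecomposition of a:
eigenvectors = [[0.49+0.20j,(0.49-0.2j),-0.81+0.00j],[-0.83+0.00j,-0.83-0.00j,-0.34+0.00j],[(-0.18+0.03j),-0.18-0.03j,0.48+0.00j]]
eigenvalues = [(-0.43+0.26j), (-0.43-0.26j), (1.05+0j)]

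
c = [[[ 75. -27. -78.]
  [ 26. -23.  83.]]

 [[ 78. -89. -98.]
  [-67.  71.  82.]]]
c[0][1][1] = -23.0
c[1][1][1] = 71.0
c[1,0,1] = -89.0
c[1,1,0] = -67.0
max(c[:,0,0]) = 78.0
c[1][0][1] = -89.0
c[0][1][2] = 83.0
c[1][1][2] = 82.0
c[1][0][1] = -89.0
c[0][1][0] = 26.0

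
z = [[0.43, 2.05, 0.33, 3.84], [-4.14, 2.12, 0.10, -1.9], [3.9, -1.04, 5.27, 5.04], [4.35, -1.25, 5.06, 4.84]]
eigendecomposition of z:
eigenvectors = [[(-0.21+0j), 0.35-0.44j, (0.35+0.44j), -0.60+0.00j],[0.21+0.00j, (0.77+0j), 0.77-0.00j, -0.64+0.00j],[-0.68+0.00j, (-0.04+0.2j), -0.04-0.20j, -0.13+0.00j],[(-0.67+0j), (-0.15+0.15j), -0.15-0.15j, 0.47+0.00j]]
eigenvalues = [(11.74+0j), (0.63+2.05j), (0.63-2.05j), (-0.34+0j)]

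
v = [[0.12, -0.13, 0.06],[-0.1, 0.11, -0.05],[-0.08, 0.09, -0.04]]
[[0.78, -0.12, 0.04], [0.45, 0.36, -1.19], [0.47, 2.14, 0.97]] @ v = [[0.10, -0.11, 0.05], [0.11, -0.13, 0.06], [-0.24, 0.26, -0.12]]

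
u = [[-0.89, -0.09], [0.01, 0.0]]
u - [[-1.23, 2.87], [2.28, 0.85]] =[[0.34, -2.96],  [-2.27, -0.85]]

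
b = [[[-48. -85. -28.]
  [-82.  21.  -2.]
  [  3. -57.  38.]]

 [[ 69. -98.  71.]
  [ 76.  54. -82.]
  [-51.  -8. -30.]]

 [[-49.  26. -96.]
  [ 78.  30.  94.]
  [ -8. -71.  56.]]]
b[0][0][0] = -48.0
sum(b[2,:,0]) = 21.0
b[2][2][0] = -8.0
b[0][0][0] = -48.0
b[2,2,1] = -71.0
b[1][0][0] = 69.0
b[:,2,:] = [[3.0, -57.0, 38.0], [-51.0, -8.0, -30.0], [-8.0, -71.0, 56.0]]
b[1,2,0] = -51.0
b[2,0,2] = -96.0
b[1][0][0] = 69.0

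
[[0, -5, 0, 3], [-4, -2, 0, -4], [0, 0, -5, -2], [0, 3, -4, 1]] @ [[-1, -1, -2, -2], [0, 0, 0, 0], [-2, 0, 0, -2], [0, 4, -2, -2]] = [[0, 12, -6, -6], [4, -12, 16, 16], [10, -8, 4, 14], [8, 4, -2, 6]]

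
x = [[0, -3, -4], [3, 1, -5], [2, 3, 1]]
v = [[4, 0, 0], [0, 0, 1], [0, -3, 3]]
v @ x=[[0, -12, -16], [2, 3, 1], [-3, 6, 18]]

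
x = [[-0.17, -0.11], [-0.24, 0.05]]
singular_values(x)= [0.3, 0.12]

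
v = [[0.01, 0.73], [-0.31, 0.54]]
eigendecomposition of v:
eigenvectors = [[(0.84+0j), (0.84-0j)], [0.30+0.45j, (0.3-0.45j)]]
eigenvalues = [(0.28+0.4j), (0.28-0.4j)]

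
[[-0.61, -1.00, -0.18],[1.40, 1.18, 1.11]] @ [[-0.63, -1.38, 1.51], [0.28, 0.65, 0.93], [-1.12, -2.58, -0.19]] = [[0.31, 0.66, -1.82], [-1.79, -4.03, 3.00]]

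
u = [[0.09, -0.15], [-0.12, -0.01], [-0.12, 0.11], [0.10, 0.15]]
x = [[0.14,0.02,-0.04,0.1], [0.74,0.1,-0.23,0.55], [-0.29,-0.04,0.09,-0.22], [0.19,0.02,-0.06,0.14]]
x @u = [[0.02, -0.01], [0.14, -0.05], [-0.05, 0.02], [0.04, -0.01]]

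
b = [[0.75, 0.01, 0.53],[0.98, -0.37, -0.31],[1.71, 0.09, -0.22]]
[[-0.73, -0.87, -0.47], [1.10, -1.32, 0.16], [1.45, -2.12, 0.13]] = b@ [[0.55,-1.24,-0.04], [0.31,0.2,0.17], [-2.17,0.1,-0.84]]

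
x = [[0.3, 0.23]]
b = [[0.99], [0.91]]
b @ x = [[0.3,0.23], [0.27,0.21]]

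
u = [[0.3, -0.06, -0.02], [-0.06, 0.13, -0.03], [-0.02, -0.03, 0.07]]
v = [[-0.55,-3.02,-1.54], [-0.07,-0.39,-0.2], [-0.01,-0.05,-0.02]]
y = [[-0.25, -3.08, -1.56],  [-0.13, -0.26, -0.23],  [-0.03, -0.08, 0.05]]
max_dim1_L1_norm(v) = 5.11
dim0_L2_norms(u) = [0.31, 0.15, 0.08]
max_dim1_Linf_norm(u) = 0.3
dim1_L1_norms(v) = [5.11, 0.66, 0.08]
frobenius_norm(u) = 0.35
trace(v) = -0.96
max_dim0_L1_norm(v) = 3.46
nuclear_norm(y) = 3.70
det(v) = 0.00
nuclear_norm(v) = 3.47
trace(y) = -0.46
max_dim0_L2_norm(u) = 0.31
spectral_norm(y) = 3.48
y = u + v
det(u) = 0.00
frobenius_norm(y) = 3.48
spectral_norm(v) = 3.46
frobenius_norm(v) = 3.46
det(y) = -0.04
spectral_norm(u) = 0.32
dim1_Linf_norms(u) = [0.3, 0.13, 0.07]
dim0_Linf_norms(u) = [0.3, 0.13, 0.07]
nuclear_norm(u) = 0.50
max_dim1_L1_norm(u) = 0.38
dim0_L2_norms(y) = [0.28, 3.09, 1.58]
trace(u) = 0.50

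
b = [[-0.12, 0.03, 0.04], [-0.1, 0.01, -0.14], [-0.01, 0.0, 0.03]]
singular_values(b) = [0.18, 0.12, 0.0]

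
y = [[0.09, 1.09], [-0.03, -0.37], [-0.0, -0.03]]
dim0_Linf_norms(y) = [0.09, 1.09]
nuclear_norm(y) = 1.16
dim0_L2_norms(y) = [0.09, 1.15]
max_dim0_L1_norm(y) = 1.49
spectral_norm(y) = 1.16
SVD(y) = [[-0.95, -0.09], [0.32, -0.19], [0.03, -0.98]] @ diag([1.1553759831399202, 0.0025174557519753757]) @ [[-0.08, -1.00],[-1.00, 0.08]]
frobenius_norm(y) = 1.16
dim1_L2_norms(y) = [1.09, 0.37, 0.03]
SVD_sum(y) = [[0.09, 1.09], [-0.03, -0.37], [-0.00, -0.03]] + [[0.00, -0.0], [0.00, -0.00], [0.00, -0.00]]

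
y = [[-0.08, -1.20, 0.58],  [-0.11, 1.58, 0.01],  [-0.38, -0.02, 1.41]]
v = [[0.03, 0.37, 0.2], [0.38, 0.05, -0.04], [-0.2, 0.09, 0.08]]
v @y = [[-0.12, 0.54, 0.30], [-0.02, -0.38, 0.16], [-0.02, 0.38, -0.00]]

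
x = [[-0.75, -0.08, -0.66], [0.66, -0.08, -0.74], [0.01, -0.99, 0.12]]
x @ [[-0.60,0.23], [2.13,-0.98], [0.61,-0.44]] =[[-0.12, 0.2], [-1.02, 0.56], [-2.04, 0.92]]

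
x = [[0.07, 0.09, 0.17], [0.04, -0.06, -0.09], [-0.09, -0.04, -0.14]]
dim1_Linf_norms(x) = [0.17, 0.09, 0.14]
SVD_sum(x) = [[0.07, 0.08, 0.17],[-0.03, -0.03, -0.07],[-0.06, -0.07, -0.14]] + [[-0.0, 0.0, 0.0],[0.07, -0.03, -0.01],[-0.04, 0.02, 0.01]] + [[0.00, 0.01, -0.01], [0.00, 0.00, -0.0], [0.00, 0.01, -0.00]]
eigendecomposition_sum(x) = [[(0.03-0j), (0.02+0j), 0.02-0.00j], [0.03-0.00j, (0.02+0j), (0.02-0j)], [(-0.02+0j), -0.02+0.00j, -0.01+0.00j]] + [[(0.02+0.05j), (0.03+0.01j), (0.07+0.09j)],[0.00-0.08j, (-0.04-0.03j), -0.06-0.16j],[-0.03-0.00j, -0.01+0.02j, (-0.06+0.02j)]] + [[(0.02-0.05j), 0.03-0.01j, (0.07-0.09j)], [0.08j, -0.04+0.03j, (-0.06+0.16j)], [(-0.03+0j), -0.01-0.02j, -0.06-0.02j]]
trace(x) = -0.13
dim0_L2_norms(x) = [0.12, 0.12, 0.24]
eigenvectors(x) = [[(-0.61+0j), -0.50+0.19j, -0.50-0.19j], [(-0.65+0j), (0.78+0j), (0.78-0j)], [0.45+0.00j, (-0.01-0.31j), (-0.01+0.31j)]]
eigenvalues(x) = [(0.04+0j), (-0.09+0.05j), (-0.09-0.05j)]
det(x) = 0.00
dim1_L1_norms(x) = [0.33, 0.19, 0.27]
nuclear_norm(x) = 0.38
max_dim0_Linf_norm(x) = 0.17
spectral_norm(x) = 0.28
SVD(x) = [[-0.74, 0.02, 0.68], [0.31, -0.87, 0.37], [0.60, 0.48, 0.64]] @ diag([0.27724962369137934, 0.08590353058440349, 0.01591318937620644]) @ [[-0.33, -0.39, -0.86], [-0.90, 0.41, 0.17], [0.28, 0.82, -0.49]]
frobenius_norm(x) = 0.29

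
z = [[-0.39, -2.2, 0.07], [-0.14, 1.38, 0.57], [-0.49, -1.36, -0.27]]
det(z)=0.601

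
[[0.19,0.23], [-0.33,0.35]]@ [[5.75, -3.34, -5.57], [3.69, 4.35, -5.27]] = [[1.94,0.37,-2.27], [-0.61,2.62,-0.01]]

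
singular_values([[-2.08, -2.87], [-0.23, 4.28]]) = [5.26, 1.82]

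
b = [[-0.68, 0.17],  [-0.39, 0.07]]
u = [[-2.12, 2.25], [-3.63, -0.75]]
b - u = [[1.44,-2.08], [3.24,0.82]]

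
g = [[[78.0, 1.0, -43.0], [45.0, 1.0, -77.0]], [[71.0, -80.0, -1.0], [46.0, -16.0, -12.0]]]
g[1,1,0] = 46.0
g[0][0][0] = 78.0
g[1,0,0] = 71.0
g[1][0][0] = 71.0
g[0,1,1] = 1.0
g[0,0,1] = 1.0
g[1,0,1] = -80.0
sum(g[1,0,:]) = -10.0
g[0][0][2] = -43.0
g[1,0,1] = -80.0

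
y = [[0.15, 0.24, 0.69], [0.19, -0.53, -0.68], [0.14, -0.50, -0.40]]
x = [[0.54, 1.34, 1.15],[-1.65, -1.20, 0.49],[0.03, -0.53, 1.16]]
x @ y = [[0.5,  -1.16,  -1.00], [-0.41,  -0.00,  -0.52], [0.07,  -0.29,  -0.08]]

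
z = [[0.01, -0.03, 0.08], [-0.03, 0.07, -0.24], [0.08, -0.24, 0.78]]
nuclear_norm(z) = 0.87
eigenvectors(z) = [[-0.10, 0.84, 0.53], [0.29, -0.49, 0.82], [-0.95, -0.24, 0.2]]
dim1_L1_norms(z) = [0.12, 0.34, 1.1]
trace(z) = 0.86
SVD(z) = [[-0.1, 0.53, 0.84],[0.29, 0.82, -0.49],[-0.95, 0.20, -0.24]] @ diag([0.8620503666231961, 0.00681583971517684, 0.0047654730919808545]) @ [[-0.10, 0.29, -0.95],  [-0.53, -0.82, -0.2],  [0.84, -0.49, -0.24]]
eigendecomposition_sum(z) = [[0.01,  -0.03,  0.08], [-0.03,  0.07,  -0.24], [0.08,  -0.24,  0.78]] + [[0.00, -0.00, -0.0], [-0.00, 0.00, 0.0], [-0.00, 0.0, 0.00]] + [[-0.0, -0.00, -0.00],[-0.0, -0.0, -0.00],[-0.00, -0.00, -0.00]]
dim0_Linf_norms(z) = [0.08, 0.24, 0.78]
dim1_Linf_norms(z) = [0.08, 0.24, 0.78]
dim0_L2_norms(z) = [0.09, 0.25, 0.82]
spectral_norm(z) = 0.86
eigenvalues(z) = [0.86, 0.0, -0.01]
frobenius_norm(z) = 0.86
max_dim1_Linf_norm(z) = 0.78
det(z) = -0.00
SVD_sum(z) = [[0.01, -0.03, 0.08], [-0.03, 0.07, -0.24], [0.08, -0.24, 0.78]] + [[-0.0, -0.00, -0.00], [-0.0, -0.0, -0.0], [-0.0, -0.0, -0.0]] + [[0.00, -0.00, -0.00],[-0.00, 0.0, 0.0],[-0.0, 0.0, 0.00]]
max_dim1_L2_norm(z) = 0.82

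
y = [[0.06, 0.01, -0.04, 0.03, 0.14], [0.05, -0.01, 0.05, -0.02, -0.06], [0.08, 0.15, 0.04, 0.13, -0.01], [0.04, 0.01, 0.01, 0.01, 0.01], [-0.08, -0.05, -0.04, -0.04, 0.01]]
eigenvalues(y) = [(0.1+0.1j), (0.1-0.1j), (-0.08+0j), (-0+0j), (-0-0j)]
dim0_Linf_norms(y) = [0.08, 0.15, 0.05, 0.13, 0.14]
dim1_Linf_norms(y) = [0.14, 0.06, 0.15, 0.04, 0.08]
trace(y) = 0.11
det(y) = -0.00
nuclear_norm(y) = 0.51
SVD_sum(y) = [[0.03, 0.03, 0.01, 0.03, 0.0], [0.01, 0.01, 0.00, 0.01, 0.0], [0.11, 0.13, 0.04, 0.12, 0.01], [0.02, 0.02, 0.01, 0.02, 0.00], [-0.05, -0.06, -0.02, -0.06, -0.01]] + [[0.01, -0.01, -0.06, 0.01, 0.13], [-0.00, 0.01, 0.03, -0.0, -0.06], [-0.0, 0.0, 0.01, -0.0, -0.02], [0.0, -0.0, -0.00, 0.0, 0.01], [0.0, -0.00, -0.01, 0.00, 0.02]] + [[0.02, -0.01, 0.01, -0.01, 0.0], [0.05, -0.02, 0.02, -0.02, 0.00], [-0.03, 0.01, -0.01, 0.01, -0.00], [0.02, -0.01, 0.01, -0.01, 0.0], [-0.03, 0.02, -0.01, 0.01, -0.00]] + [[-0.0,0.0,0.00,-0.00,0.00], [-0.0,0.00,0.00,-0.0,0.00], [0.00,-0.00,-0.00,0.0,-0.00], [0.00,-0.0,-0.00,0.00,-0.0], [0.00,-0.0,-0.00,0.0,-0.0]] + [[-0.0, -0.00, 0.0, 0.0, -0.0],[-0.00, -0.0, 0.00, 0.00, -0.0],[-0.00, -0.00, 0.00, 0.00, -0.0],[0.0, 0.00, -0.0, -0.0, 0.0],[-0.0, -0.00, 0.0, 0.00, -0.0]]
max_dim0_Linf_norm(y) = 0.15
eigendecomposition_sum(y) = [[0.03+0.07j, -0.00+0.05j, (-0.02+0.03j), (0.01+0.04j), 0.06+0.01j],[(0.02-0.03j), 0.02-0.01j, 0.02+0.00j, (0.02-0.01j), (-0.01-0.03j)],[(0.04-0.06j), 0.04-0.02j, 0.03+0.00j, (0.03-0.03j), (-0.03-0.06j)],[(0.02+0j), (0.01+0.01j), 0.00+0.01j, 0.01+0.00j, 0.01-0.01j],[(-0.04+0.03j), -0.03+0.00j, -0.02-0.01j, -0.02+0.01j, 0.04j]] + [[(0.03-0.07j), (-0-0.05j), -0.02-0.03j, (0.01-0.04j), (0.06-0.01j)], [(0.02+0.03j), (0.02+0.01j), 0.02-0.00j, (0.02+0.01j), (-0.01+0.03j)], [0.04+0.06j, (0.04+0.02j), 0.03-0.00j, 0.03+0.03j, -0.03+0.06j], [0.02-0.00j, 0.01-0.01j, 0.00-0.01j, 0.01-0.00j, (0.01+0.01j)], [(-0.04-0.03j), -0.03-0.00j, -0.02+0.01j, (-0.02-0.01j), -0.04j]] + [[(-0-0j), 0.02-0.00j, (-0-0j), 0.02-0.00j, (0.01-0j)],  [0j, (-0.05+0j), 0.02+0.00j, (-0.05+0j), -0.04+0.00j],  [-0.01-0.00j, 0.07-0.00j, -0.02-0.00j, (0.07-0j), (0.05-0j)],  [0.00+0.00j, -0.01+0.00j, 0.00+0.00j, -0.01+0.00j, (-0.01+0j)],  [(-0-0j), 0.01-0.00j, -0.00-0.00j, 0.01-0.00j, 0.01-0.00j]] + [[0.00+0.00j, 0j, 0.00+0.00j, -0j, 0.00+0.00j], [0.00+0.00j, 0.00+0.00j, 0.00+0.00j, 0j, 0.00+0.00j], [(-0-0j), -0.00-0.00j, (-0-0j), (-0+0j), -0.00-0.00j], [-0.00-0.00j, (-0-0j), -0.00-0.00j, -0.00-0.00j, -0.00-0.00j], [(-0-0j), (-0-0j), -0.00-0.00j, -0.00+0.00j, -0.00-0.00j]] + [[-0j, 0.00-0.00j, 0.00-0.00j, 0.00+0.00j, 0.00-0.00j],[-0j, -0j, 0.00-0.00j, 0.00-0.00j, 0.00-0.00j],[-0.00+0.00j, -0.00+0.00j, -0.00+0.00j, -0.00-0.00j, (-0+0j)],[(-0+0j), (-0+0j), -0.00+0.00j, -0.00+0.00j, (-0+0j)],[-0.00+0.00j, -0.00+0.00j, (-0+0j), (-0-0j), (-0+0j)]]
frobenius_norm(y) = 0.31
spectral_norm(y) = 0.25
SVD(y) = [[-0.23, -0.88, -0.32, 0.15, 0.22], [-0.05, 0.43, -0.69, 0.13, 0.57], [-0.87, 0.15, 0.38, -0.04, 0.27], [-0.14, -0.04, -0.30, -0.93, -0.13], [0.41, -0.13, 0.44, -0.3, 0.73]] @ diag([0.245697331041137, 0.1678635826483171, 0.08971877197300564, 0.0022411492250938923, 0.00039792655125649]) @ [[-0.51, -0.63, -0.19, -0.56, -0.07], [-0.07, 0.09, 0.4, -0.07, -0.91], [-0.78, 0.4, -0.3, 0.37, -0.06], [-0.35, 0.12, 0.82, -0.15, 0.41], [-0.07, -0.65, 0.21, 0.73, -0.02]]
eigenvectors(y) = [[-0.62+0.00j, (-0.62-0j), (-0.17+0j), -0.18+0.11j, -0.18-0.11j], [0.16+0.26j, 0.16-0.26j, (0.6+0j), (-0.54+0.01j), (-0.54-0.01j)], [0.31+0.50j, (0.31-0.5j), -0.76+0.00j, 0.46-0.26j, 0.46+0.26j], [-0.08+0.14j, -0.08-0.14j, (0.11+0j), (0.59+0j), (0.59-0j)], [(-0.07-0.37j), -0.07+0.37j, -0.11+0.00j, (0.12-0.12j), (0.12+0.12j)]]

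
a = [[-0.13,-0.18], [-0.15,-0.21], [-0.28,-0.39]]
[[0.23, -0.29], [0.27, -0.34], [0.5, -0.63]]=a @[[-1.05, 0.26],[-0.54, 1.44]]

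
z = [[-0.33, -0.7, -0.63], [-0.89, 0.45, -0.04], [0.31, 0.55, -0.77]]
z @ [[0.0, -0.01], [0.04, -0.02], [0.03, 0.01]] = [[-0.05,0.01], [0.02,-0.0], [-0.0,-0.02]]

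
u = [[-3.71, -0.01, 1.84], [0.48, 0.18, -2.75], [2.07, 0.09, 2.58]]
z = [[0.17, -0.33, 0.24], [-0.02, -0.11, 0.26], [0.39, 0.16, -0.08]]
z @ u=[[-0.29, -0.04, 1.84], [0.56, 0.00, 0.94], [-1.54, 0.02, 0.07]]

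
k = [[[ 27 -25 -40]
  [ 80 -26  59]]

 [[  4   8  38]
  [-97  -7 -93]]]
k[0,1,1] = -26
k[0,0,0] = 27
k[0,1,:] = [80, -26, 59]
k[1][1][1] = -7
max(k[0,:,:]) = 80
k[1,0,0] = 4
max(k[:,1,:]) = 80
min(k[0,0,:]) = -40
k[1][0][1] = 8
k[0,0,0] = 27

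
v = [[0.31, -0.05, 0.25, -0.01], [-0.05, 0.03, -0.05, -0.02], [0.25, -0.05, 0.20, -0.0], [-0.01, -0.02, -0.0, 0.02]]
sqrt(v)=[[(0.44+0.02j), -0.05-0.01j, (0.34-0.03j), (-0.04+0j)], [(-0.05-0.01j), 0.11+0.02j, -0.08+0.01j, -0.10+0.01j], [(0.34-0.03j), -0.08+0.01j, (0.28+0.03j), 0.01+0.00j], [(-0.04+0j), -0.10+0.01j, 0.01+0.00j, 0.10+0.01j]]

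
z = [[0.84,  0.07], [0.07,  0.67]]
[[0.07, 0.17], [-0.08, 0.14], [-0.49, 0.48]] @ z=[[0.07, 0.12], [-0.06, 0.09], [-0.38, 0.29]]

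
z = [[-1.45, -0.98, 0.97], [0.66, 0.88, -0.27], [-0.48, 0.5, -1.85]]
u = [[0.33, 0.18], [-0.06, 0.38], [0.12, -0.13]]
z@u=[[-0.3,-0.76], [0.13,0.49], [-0.41,0.34]]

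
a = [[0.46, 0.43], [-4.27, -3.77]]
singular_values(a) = [5.73, 0.02]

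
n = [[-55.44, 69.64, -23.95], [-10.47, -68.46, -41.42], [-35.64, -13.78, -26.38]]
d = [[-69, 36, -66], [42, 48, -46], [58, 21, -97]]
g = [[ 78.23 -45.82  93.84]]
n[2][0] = -35.64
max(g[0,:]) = 93.84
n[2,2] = -26.38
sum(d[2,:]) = -18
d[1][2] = -46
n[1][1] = -68.46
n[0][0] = -55.44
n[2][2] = -26.38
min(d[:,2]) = -97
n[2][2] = -26.38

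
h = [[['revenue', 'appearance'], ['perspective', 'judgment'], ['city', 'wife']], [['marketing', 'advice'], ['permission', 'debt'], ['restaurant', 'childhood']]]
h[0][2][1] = 'wife'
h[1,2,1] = 'childhood'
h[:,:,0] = [['revenue', 'perspective', 'city'], ['marketing', 'permission', 'restaurant']]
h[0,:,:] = [['revenue', 'appearance'], ['perspective', 'judgment'], ['city', 'wife']]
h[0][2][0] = 'city'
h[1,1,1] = 'debt'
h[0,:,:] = [['revenue', 'appearance'], ['perspective', 'judgment'], ['city', 'wife']]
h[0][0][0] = 'revenue'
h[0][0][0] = 'revenue'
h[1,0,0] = 'marketing'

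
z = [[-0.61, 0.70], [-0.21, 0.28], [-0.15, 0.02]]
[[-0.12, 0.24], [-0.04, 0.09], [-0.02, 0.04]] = z @ [[0.16, -0.24], [-0.03, 0.14]]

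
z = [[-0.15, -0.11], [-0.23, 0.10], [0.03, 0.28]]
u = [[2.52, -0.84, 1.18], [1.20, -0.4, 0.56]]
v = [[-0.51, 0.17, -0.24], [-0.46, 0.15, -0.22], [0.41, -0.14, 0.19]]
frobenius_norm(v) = 0.92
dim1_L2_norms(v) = [0.59, 0.53, 0.47]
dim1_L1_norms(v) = [0.92, 0.83, 0.74]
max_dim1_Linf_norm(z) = 0.28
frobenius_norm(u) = 3.22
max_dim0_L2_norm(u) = 2.79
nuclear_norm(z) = 0.59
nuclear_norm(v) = 0.93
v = z @ u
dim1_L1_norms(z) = [0.26, 0.33, 0.31]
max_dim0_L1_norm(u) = 3.72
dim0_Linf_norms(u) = [2.52, 0.84, 1.18]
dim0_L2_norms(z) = [0.28, 0.32]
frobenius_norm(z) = 0.42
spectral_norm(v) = 0.92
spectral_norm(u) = 3.22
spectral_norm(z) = 0.32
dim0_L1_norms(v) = [1.38, 0.46, 0.65]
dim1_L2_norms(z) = [0.19, 0.25, 0.28]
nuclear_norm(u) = 3.22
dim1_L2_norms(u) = [2.91, 1.38]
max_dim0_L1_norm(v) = 1.38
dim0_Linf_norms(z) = [0.23, 0.28]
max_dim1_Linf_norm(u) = 2.52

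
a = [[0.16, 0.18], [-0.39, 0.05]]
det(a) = 0.078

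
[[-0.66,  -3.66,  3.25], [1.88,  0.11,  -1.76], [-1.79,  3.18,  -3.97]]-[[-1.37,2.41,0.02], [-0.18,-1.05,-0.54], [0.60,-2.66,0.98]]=[[0.71,-6.07,3.23],[2.06,1.16,-1.22],[-2.39,5.84,-4.95]]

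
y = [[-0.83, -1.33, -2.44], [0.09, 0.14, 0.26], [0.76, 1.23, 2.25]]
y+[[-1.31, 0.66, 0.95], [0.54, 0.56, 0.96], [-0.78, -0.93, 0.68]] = [[-2.14, -0.67, -1.49],[0.63, 0.7, 1.22],[-0.02, 0.3, 2.93]]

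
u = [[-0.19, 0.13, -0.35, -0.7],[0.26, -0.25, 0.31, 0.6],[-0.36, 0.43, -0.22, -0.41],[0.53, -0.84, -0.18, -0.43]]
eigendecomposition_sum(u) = [[-0.09+0.17j, 0.06-0.28j, -0.18-0.07j, (-0.35-0.17j)], [(0.13-0.15j), -0.13+0.26j, 0.15+0.11j, (0.3+0.24j)], [-0.18+0.10j, 0.21-0.21j, (-0.11-0.16j), -0.21-0.35j], [0.26+0.12j, (-0.42-0.07j), (-0.09+0.27j), (-0.21+0.53j)]] + [[-0.09-0.17j, 0.06+0.28j, (-0.18+0.07j), (-0.35+0.17j)], [(0.13+0.15j), (-0.13-0.26j), (0.15-0.11j), 0.30-0.24j], [(-0.18-0.1j), 0.21+0.21j, -0.11+0.16j, (-0.21+0.35j)], [0.26-0.12j, (-0.42+0.07j), (-0.09-0.27j), (-0.21-0.53j)]] + [[(-0-0j), 0j, 0.00+0.00j, 0.00+0.00j], [-0.00-0.00j, 0.00+0.00j, 0.00+0.00j, 0.00+0.00j], [(-0-0j), 0.00+0.00j, 0.00+0.00j, 0.00+0.00j], [0.00+0.00j, (-0-0j), (-0-0j), (-0-0j)]] + [[0j, -0.00-0.00j, (-0-0j), -0.00-0.00j], [0j, -0.00-0.00j, (-0-0j), (-0-0j)], [0.00+0.00j, -0.00-0.00j, -0.00-0.00j, (-0-0j)], [(-0-0j), 0.00+0.00j, 0.00+0.00j, 0j]]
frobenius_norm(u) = 1.73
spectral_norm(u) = 1.30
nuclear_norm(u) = 2.44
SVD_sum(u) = [[-0.32, 0.37, -0.25, -0.48], [0.33, -0.37, 0.26, 0.49], [-0.32, 0.36, -0.25, -0.47], [0.14, -0.16, 0.11, 0.20]] + [[0.13, -0.24, -0.1, -0.22], [-0.07, 0.12, 0.05, 0.11], [-0.04, 0.07, 0.03, 0.06], [0.39, -0.68, -0.29, -0.63]] + [[-0.00, -0.00, 0.00, -0.00], [-0.0, -0.0, 0.00, -0.00], [-0.00, -0.0, 0.0, -0.0], [0.0, 0.00, -0.0, 0.00]] + [[0.00, 0.0, 0.0, -0.00],[-0.0, -0.0, -0.0, 0.0],[-0.0, -0.00, -0.00, 0.0],[-0.0, -0.0, -0.0, 0.00]]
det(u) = 0.00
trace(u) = -1.09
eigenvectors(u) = [[0.03-0.44j, 0.03+0.44j, (-0.76+0j), 0.81+0.00j], [(-0.13+0.41j), -0.13-0.41j, (-0.54+0j), 0.57+0.00j], [(0.27-0.36j), 0.27+0.36j, (-0.27+0j), 0.07+0.00j], [-0.64+0.00j, (-0.64-0j), (0.24+0j), -0.15+0.00j]]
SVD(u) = [[-0.56, 0.32, 0.64, -0.42], [0.57, -0.17, 0.76, 0.27], [-0.55, -0.09, 0.11, 0.82], [0.24, 0.93, -0.07, 0.28]] @ diag([1.304490958774573, 1.133487418297112, 0.0031001297308608246, 1.5270750962417875e-05]) @ [[0.44, -0.5, 0.35, 0.66], [0.37, -0.65, -0.27, -0.60], [-0.10, -0.04, 0.90, -0.43], [-0.81, -0.57, -0.05, 0.14]]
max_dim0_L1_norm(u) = 2.14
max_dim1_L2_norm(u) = 1.1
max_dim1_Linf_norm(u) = 0.84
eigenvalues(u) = [(-0.55+0.8j), (-0.55-0.8j), 0j, 0j]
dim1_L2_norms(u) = [0.82, 0.77, 0.73, 1.1]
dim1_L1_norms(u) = [1.37, 1.42, 1.42, 1.98]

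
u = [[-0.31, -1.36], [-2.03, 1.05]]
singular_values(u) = [2.33, 1.33]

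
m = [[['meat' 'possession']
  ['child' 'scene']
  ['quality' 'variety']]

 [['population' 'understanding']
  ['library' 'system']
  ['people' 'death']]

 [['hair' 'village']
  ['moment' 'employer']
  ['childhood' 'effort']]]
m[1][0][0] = 'population'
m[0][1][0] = 'child'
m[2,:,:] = [['hair', 'village'], ['moment', 'employer'], ['childhood', 'effort']]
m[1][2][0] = 'people'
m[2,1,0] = 'moment'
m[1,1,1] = 'system'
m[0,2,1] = 'variety'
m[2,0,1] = 'village'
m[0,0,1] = 'possession'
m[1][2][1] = 'death'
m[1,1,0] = 'library'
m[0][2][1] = 'variety'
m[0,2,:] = ['quality', 'variety']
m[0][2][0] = 'quality'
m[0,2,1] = 'variety'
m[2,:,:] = [['hair', 'village'], ['moment', 'employer'], ['childhood', 'effort']]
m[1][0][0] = 'population'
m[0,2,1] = 'variety'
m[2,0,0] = 'hair'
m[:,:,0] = [['meat', 'child', 'quality'], ['population', 'library', 'people'], ['hair', 'moment', 'childhood']]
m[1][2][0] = 'people'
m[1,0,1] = 'understanding'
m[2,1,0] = 'moment'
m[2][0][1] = 'village'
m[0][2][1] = 'variety'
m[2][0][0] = 'hair'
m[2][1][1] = 'employer'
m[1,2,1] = 'death'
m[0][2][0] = 'quality'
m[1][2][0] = 'people'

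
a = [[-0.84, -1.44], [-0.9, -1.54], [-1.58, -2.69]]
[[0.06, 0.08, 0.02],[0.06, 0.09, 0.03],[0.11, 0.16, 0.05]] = a @[[-0.24, -0.34, -0.08], [0.1, 0.14, 0.03]]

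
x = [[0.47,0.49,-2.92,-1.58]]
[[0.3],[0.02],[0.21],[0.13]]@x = [[0.14,0.15,-0.88,-0.47],[0.01,0.01,-0.06,-0.03],[0.10,0.1,-0.61,-0.33],[0.06,0.06,-0.38,-0.21]]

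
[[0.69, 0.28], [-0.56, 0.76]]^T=[[0.69, -0.56], [0.28, 0.76]]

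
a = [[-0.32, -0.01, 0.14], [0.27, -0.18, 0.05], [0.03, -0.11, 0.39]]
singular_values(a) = [0.44, 0.44, 0.1]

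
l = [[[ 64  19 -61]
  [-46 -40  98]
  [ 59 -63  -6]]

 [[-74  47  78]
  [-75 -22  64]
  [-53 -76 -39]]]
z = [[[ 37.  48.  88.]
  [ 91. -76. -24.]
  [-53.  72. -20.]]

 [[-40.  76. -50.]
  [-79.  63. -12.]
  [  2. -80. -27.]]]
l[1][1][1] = -22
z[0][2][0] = -53.0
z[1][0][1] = 76.0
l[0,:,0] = [64, -46, 59]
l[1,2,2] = -39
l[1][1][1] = -22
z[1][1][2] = -12.0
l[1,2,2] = -39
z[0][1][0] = 91.0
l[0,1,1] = -40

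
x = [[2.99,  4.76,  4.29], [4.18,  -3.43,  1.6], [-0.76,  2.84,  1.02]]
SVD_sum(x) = [[2.27, 5.24, 4.07],  [-0.09, -0.21, -0.16],  [0.8, 1.84, 1.43]] + [[0.68, -0.5, 0.27], [4.31, -3.19, 1.7], [-1.44, 1.07, -0.57]] + [[0.04, 0.02, -0.05],[-0.04, -0.03, 0.06],[-0.11, -0.07, 0.16]]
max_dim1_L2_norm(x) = 7.07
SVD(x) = [[-0.94,-0.15,-0.3], [0.04,-0.94,0.34], [-0.33,0.31,0.89]] @ diag([7.441465680329235, 6.004436573783492, 0.23244345526024834]) @ [[-0.32, -0.75, -0.58], [-0.77, 0.57, -0.3], [-0.56, -0.35, 0.76]]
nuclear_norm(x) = 13.68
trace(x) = 0.58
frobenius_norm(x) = 9.56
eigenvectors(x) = [[0.28, -0.9, -0.59], [-0.87, -0.43, -0.34], [0.41, -0.11, 0.74]]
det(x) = -10.39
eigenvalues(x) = [-5.53, 5.78, 0.32]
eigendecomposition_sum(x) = [[-0.77, 1.59, 0.12], [2.39, -4.93, -0.36], [-1.12, 2.32, 0.17]] + [[3.68, 3.27, 4.42], [1.75, 1.55, 2.1], [0.46, 0.40, 0.55]] + [[0.07, -0.09, -0.24], [0.04, -0.05, -0.14], [-0.09, 0.11, 0.30]]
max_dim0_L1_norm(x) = 11.03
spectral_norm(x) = 7.44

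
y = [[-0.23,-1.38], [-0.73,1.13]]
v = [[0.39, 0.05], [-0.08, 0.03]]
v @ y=[[-0.13, -0.48],[-0.0, 0.14]]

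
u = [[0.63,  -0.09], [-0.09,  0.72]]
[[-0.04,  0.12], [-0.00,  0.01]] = u@[[-0.07, 0.20], [-0.01, 0.04]]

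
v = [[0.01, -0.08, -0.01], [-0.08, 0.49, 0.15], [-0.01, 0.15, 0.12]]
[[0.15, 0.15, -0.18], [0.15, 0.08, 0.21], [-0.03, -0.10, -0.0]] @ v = [[-0.01, 0.03, -0.00], [-0.01, 0.06, 0.04], [0.01, -0.05, -0.01]]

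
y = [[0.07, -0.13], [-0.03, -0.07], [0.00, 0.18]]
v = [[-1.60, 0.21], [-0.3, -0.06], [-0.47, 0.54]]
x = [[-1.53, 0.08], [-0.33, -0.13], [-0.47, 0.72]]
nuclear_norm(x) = 2.34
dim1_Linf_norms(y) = [0.13, 0.07, 0.18]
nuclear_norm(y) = 0.30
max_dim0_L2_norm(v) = 1.69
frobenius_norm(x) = 1.79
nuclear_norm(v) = 2.20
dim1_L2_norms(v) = [1.61, 0.31, 0.72]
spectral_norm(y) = 0.23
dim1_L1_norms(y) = [0.2, 0.1, 0.18]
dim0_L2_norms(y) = [0.08, 0.23]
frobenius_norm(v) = 1.79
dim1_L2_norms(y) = [0.15, 0.08, 0.18]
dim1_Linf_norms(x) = [1.53, 0.33, 0.72]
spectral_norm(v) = 1.73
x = y + v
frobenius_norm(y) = 0.24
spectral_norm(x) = 1.66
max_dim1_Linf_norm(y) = 0.18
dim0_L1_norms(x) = [2.33, 0.93]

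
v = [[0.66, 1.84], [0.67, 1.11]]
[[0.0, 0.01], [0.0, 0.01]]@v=[[0.01,0.01], [0.01,0.01]]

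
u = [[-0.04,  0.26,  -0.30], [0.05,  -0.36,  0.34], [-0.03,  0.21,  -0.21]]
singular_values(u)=[0.7, 0.03, 0.0]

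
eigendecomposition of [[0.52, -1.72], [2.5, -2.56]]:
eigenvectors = [[0.47+0.43j, (0.47-0.43j)], [0.77+0.00j, (0.77-0j)]]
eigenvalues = [(-1.02+1.39j), (-1.02-1.39j)]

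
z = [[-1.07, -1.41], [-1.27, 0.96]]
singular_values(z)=[1.77, 1.59]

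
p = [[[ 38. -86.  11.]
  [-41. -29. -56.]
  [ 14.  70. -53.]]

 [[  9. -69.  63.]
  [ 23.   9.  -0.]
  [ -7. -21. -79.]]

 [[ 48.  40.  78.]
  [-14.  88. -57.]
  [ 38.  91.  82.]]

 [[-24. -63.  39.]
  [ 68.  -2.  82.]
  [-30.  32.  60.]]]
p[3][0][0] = -24.0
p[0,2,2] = -53.0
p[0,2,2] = -53.0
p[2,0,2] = 78.0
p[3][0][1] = -63.0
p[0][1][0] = -41.0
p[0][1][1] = -29.0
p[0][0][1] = -86.0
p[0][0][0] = 38.0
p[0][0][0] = 38.0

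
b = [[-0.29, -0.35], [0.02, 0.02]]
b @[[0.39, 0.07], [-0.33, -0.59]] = [[0.00,0.19],[0.00,-0.01]]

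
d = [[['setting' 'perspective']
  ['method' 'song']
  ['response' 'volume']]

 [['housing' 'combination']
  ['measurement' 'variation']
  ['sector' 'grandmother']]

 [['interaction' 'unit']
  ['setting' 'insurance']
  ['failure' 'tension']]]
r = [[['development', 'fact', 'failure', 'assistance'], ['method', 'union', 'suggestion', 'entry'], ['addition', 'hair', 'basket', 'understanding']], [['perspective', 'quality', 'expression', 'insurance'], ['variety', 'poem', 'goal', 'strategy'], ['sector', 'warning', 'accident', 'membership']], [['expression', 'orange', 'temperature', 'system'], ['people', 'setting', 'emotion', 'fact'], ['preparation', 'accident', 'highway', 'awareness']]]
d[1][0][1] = 'combination'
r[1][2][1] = 'warning'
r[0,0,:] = ['development', 'fact', 'failure', 'assistance']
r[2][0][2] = 'temperature'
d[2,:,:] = [['interaction', 'unit'], ['setting', 'insurance'], ['failure', 'tension']]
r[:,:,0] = [['development', 'method', 'addition'], ['perspective', 'variety', 'sector'], ['expression', 'people', 'preparation']]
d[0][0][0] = 'setting'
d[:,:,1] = [['perspective', 'song', 'volume'], ['combination', 'variation', 'grandmother'], ['unit', 'insurance', 'tension']]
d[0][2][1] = 'volume'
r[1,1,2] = 'goal'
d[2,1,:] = ['setting', 'insurance']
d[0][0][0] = 'setting'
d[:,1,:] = [['method', 'song'], ['measurement', 'variation'], ['setting', 'insurance']]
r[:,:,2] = [['failure', 'suggestion', 'basket'], ['expression', 'goal', 'accident'], ['temperature', 'emotion', 'highway']]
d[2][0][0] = 'interaction'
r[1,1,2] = 'goal'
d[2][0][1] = 'unit'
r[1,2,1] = 'warning'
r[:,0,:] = [['development', 'fact', 'failure', 'assistance'], ['perspective', 'quality', 'expression', 'insurance'], ['expression', 'orange', 'temperature', 'system']]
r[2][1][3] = 'fact'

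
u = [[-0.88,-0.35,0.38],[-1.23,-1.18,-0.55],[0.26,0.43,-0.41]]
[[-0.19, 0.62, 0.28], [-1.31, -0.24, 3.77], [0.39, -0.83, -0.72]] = u @[[-0.17, 0.18, 0.38],  [1.19, -0.66, -3.04],  [0.2, 1.45, -1.18]]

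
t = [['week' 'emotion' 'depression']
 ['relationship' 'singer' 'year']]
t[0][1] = 'emotion'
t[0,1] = 'emotion'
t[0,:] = ['week', 'emotion', 'depression']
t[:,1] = ['emotion', 'singer']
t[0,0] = 'week'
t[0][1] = 'emotion'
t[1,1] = 'singer'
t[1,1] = 'singer'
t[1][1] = 'singer'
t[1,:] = ['relationship', 'singer', 'year']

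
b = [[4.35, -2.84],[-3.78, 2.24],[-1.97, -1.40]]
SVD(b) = [[-0.75, 0.16], [0.64, -0.05], [0.15, 0.99]] @ diag([6.872344962648761, 2.2149209273371766]) @ [[-0.87,0.49], [-0.49,-0.87]]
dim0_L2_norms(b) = [6.09, 3.88]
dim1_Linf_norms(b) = [4.35, 3.78, 1.97]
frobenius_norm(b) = 7.22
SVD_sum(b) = [[4.52, -2.54],[-3.83, 2.15],[-0.90, 0.51]] + [[-0.17, -0.30], [0.05, 0.09], [-1.07, -1.91]]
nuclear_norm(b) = 9.09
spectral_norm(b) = 6.87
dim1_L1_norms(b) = [7.19, 6.02, 3.37]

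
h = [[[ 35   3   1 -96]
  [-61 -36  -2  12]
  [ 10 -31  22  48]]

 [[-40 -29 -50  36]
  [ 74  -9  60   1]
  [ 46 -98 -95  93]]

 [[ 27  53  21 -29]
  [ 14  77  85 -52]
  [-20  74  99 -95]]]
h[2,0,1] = 53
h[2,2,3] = -95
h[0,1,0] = -61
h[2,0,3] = -29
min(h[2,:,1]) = 53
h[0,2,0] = 10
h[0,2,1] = -31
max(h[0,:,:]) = 48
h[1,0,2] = -50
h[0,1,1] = -36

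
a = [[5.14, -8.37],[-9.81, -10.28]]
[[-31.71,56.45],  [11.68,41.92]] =a @[[-3.14,1.70], [1.86,-5.7]]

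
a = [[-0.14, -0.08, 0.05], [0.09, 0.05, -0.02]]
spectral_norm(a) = 0.20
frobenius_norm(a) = 0.20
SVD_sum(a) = [[-0.14,-0.08,0.05], [0.09,0.05,-0.03]] + [[0.0,0.00,0.0], [0.0,0.00,0.01]]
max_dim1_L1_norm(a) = 0.27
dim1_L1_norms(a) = [0.27, 0.16]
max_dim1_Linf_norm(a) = 0.14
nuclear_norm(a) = 0.21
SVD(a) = [[-0.85, 0.53], [0.53, 0.85]] @ diag([0.19850714949265544, 0.009742258480483212]) @ [[0.84, 0.48, -0.27], [0.28, 0.04, 0.96]]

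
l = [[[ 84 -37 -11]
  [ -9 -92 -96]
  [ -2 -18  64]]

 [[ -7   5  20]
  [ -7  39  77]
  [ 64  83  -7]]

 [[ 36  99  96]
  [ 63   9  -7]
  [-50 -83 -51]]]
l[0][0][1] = -37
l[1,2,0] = 64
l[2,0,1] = 99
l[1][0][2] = 20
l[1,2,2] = -7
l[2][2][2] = -51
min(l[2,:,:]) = -83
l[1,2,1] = 83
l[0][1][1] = -92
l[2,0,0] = 36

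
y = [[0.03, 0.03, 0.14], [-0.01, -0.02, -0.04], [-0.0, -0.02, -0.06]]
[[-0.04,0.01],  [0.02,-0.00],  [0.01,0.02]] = y@[[-0.66, 1.72], [-0.31, -0.21], [-0.06, -0.28]]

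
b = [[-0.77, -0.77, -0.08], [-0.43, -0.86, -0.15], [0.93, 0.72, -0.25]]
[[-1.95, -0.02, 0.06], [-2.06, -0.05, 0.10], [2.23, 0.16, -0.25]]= b @ [[0.12, -0.13, 0.18], [2.54, 0.21, -0.33], [-1.17, -0.5, 0.72]]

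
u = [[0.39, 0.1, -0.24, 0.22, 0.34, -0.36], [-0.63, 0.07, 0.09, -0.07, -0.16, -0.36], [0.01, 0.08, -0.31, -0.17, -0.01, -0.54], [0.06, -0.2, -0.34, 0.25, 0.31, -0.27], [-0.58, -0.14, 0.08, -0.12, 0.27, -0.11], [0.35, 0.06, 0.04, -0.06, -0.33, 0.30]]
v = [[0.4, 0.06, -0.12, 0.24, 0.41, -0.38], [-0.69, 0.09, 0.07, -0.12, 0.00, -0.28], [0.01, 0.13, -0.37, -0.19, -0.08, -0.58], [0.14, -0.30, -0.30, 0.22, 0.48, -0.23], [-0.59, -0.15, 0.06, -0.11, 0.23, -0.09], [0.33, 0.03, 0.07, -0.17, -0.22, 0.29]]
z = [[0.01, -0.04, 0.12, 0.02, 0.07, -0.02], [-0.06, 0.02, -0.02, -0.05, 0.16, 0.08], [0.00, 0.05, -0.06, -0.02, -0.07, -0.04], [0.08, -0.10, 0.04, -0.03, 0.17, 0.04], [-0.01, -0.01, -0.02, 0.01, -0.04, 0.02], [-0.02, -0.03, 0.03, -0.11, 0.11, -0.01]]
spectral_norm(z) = 0.32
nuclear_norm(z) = 0.73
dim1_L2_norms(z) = [0.15, 0.2, 0.11, 0.22, 0.05, 0.16]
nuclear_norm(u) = 3.17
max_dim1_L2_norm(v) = 0.76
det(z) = -0.00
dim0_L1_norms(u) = [2.02, 0.65, 1.1, 0.89, 1.42, 1.94]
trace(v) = 0.86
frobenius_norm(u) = 1.64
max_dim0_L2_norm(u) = 1.01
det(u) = -0.00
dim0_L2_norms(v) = [1.05, 0.38, 0.5, 0.44, 0.71, 0.84]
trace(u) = 0.97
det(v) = 0.00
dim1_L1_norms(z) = [0.28, 0.39, 0.24, 0.46, 0.11, 0.31]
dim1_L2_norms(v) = [0.74, 0.76, 0.73, 0.73, 0.67, 0.53]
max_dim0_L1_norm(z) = 0.62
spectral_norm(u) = 1.09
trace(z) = -0.11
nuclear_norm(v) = 3.32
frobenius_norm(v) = 1.71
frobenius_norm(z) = 0.39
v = z + u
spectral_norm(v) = 1.10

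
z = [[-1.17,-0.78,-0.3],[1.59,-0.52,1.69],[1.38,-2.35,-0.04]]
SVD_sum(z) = [[-0.29, 0.27, -0.14], [1.39, -1.27, 0.67], [1.69, -1.55, 0.82]] + [[-0.46, -0.86, -0.68],[0.47, 0.87, 0.68],[-0.46, -0.86, -0.68]] + [[-0.42, -0.18, 0.52], [-0.27, -0.12, 0.33], [0.15, 0.06, -0.18]]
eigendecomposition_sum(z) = [[(-0.77+0j), (-0.25+0j), 0.20-0.00j],[-0.14+0.00j, (-0.04+0j), 0.04-0.00j],[0.76-0.00j, 0.25-0.00j, -0.20+0.00j]] + [[-0.20+0.26j, -0.26-0.34j, (-0.25+0.2j)], [0.86-0.03j, -0.24+1.11j, (0.83+0.17j)], [0.31+0.95j, -1.30+0.09j, 0.08+0.97j]] + [[-0.20-0.26j,(-0.26+0.34j),(-0.25-0.2j)], [0.86+0.03j,-0.24-1.11j,(0.83-0.17j)], [0.31-0.95j,(-1.3-0.09j),(0.08-0.97j)]]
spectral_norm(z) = 3.18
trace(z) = -1.73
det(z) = -5.63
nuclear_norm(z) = 6.11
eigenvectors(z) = [[0.70+0.00j, -0.13-0.20j, -0.13+0.20j], [0.12+0.00j, (-0.18+0.61j), -0.18-0.61j], [-0.70+0.00j, -0.73+0.00j, (-0.73-0j)]]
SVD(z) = [[-0.13, -0.58, -0.81], [0.63, 0.58, -0.52], [0.77, -0.58, 0.29]] @ diag([3.1842922194424244, 2.068599190869505, 0.8553247621415306]) @ [[0.69, -0.64, 0.34], [0.39, 0.72, 0.57], [0.61, 0.26, -0.75]]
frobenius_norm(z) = 3.89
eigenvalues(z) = [(-1.01+0j), (-0.36+2.33j), (-0.36-2.33j)]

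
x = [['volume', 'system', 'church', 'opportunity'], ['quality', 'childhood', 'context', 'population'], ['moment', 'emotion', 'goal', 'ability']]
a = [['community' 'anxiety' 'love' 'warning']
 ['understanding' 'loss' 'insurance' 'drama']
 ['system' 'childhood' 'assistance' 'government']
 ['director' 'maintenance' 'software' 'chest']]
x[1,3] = 'population'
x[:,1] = ['system', 'childhood', 'emotion']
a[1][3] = 'drama'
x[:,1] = ['system', 'childhood', 'emotion']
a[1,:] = ['understanding', 'loss', 'insurance', 'drama']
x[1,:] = ['quality', 'childhood', 'context', 'population']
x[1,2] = 'context'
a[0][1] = 'anxiety'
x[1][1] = 'childhood'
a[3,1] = 'maintenance'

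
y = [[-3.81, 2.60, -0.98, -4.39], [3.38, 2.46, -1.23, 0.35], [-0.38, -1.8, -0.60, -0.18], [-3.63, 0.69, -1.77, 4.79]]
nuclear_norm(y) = 18.51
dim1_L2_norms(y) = [6.44, 4.37, 1.94, 6.3]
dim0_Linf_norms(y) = [3.81, 2.6, 1.77, 4.79]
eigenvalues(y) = [-6.32, -1.38, 6.3, 4.24]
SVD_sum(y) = [[-1.27,1.42,0.2,-5.27], [0.12,-0.13,-0.02,0.48], [0.05,-0.06,-0.01,0.21], [0.81,-0.90,-0.13,3.36]] + [[-2.8, 0.33, -0.65, 0.74], [2.38, -0.28, 0.55, -0.63], [-0.23, 0.03, -0.05, 0.06], [-4.73, 0.56, -1.10, 1.25]] + [[0.25, 0.91, -0.40, 0.17], [0.83, 3.05, -1.36, 0.57], [-0.35, -1.28, 0.57, -0.24], [0.29, 1.06, -0.47, 0.2]] + [[0.02, -0.06, -0.13, -0.02], [0.05, -0.18, -0.40, -0.08], [0.14, -0.49, -1.11, -0.21], [0.01, -0.03, -0.07, -0.01]]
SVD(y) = [[-0.84,  0.47,  -0.25,  -0.11], [0.08,  -0.4,  -0.85,  -0.34], [0.03,  0.04,  0.36,  -0.93], [0.54,  0.79,  -0.3,  -0.06]] @ diag([6.674122198100457, 6.399550949018906, 4.106223619606607, 1.3294991995179197]) @ [[0.23, -0.25, -0.04, 0.94], [-0.94, 0.11, -0.22, 0.25], [-0.24, -0.87, 0.39, -0.16], [-0.11, 0.4, 0.89, 0.17]]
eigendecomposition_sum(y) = [[-5.09, 1.42, -1.21, -2.08], [2.07, -0.58, 0.49, 0.84], [0.26, -0.07, 0.06, 0.1], [-1.75, 0.49, -0.42, -0.71]] + [[0.03, 0.07, 0.2, 0.02], [-0.08, -0.19, -0.55, -0.06], [-0.18, -0.42, -1.20, -0.14], [-0.02, -0.06, -0.17, -0.02]] + [[1.03, -0.18, 0.68, -3.1], [0.81, -0.14, 0.54, -2.44], [-0.22, 0.04, -0.15, 0.66], [-1.84, 0.33, -1.22, 5.56]] + [[0.23, 1.29, -0.65, 0.77], [0.59, 3.37, -1.71, 2.01], [-0.24, -1.35, 0.69, -0.81], [-0.01, -0.07, 0.03, -0.04]]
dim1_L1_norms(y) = [11.78, 7.42, 2.96, 10.88]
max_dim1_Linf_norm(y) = 4.79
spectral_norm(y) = 6.67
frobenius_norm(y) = 10.20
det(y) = 233.17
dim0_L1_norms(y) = [11.2, 7.55, 4.58, 9.71]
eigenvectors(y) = [[0.88, 0.15, -0.45, 0.33], [-0.36, -0.41, -0.36, 0.87], [-0.04, -0.89, 0.10, -0.35], [0.30, -0.12, 0.81, -0.02]]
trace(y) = 2.84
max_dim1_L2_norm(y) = 6.44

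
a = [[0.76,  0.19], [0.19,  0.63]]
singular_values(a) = [0.9, 0.49]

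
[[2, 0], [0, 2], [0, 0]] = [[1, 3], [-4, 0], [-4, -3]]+[[1, -3], [4, 2], [4, 3]]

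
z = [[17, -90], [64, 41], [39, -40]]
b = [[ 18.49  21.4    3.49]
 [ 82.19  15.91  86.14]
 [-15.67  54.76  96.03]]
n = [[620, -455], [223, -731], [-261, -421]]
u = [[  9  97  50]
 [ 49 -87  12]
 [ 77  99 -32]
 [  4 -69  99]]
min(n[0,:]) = -455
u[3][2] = 99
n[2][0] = -261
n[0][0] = 620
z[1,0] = 64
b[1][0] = 82.19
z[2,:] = [39, -40]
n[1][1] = -731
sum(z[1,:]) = 105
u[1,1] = -87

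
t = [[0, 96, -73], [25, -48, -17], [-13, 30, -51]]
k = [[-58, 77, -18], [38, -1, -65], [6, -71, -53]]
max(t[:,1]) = 96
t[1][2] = -17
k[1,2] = -65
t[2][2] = -51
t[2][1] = 30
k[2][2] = -53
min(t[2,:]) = -51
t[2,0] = -13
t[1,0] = 25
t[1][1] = -48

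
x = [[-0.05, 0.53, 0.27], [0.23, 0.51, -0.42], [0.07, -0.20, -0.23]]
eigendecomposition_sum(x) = [[0.1, 0.37, -0.14], [0.16, 0.59, -0.22], [-0.03, -0.10, 0.04]] + [[-0.00,0.0,-0.00], [0.0,-0.00,0.00], [-0.00,0.00,-0.0]] + [[-0.15, 0.16, 0.41], [0.07, -0.08, -0.2], [0.10, -0.10, -0.26]]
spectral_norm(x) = 0.77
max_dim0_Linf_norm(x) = 0.53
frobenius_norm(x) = 0.97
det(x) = 0.00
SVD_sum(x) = [[0.08, 0.45, -0.07],[0.11, 0.58, -0.09],[-0.03, -0.14, 0.02]] + [[-0.13,0.08,0.34], [0.12,-0.07,-0.33], [0.10,-0.06,-0.25]] + [[-0.00, 0.00, -0.00], [0.00, -0.00, 0.0], [-0.0, 0.00, -0.0]]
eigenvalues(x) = [0.72, -0.0, -0.49]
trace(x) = 0.23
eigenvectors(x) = [[-0.53, -0.92, -0.77], [-0.84, 0.11, 0.39], [0.14, -0.37, 0.50]]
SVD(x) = [[0.60,-0.64,0.48], [0.78,0.61,-0.16], [-0.19,0.47,0.86]] @ diag([0.7738883921921469, 0.5870227650372349, 0.001014770069012718]) @ [[0.18, 0.97, -0.16], [0.35, -0.21, -0.91], [-0.92, 0.11, -0.38]]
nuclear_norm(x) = 1.36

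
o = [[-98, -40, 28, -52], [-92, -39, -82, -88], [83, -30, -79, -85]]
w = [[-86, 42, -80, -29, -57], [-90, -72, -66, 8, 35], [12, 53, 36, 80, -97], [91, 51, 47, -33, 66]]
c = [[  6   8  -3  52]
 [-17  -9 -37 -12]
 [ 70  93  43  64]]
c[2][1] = 93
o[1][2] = -82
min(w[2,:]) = -97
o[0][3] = -52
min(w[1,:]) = -90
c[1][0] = -17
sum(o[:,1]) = -109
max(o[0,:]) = 28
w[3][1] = 51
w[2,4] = -97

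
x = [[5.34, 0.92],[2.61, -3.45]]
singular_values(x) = [6.0, 3.47]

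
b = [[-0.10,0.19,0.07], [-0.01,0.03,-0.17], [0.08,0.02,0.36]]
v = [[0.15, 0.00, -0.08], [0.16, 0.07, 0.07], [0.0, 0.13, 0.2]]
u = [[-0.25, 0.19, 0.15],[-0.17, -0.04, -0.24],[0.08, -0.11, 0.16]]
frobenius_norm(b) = 0.47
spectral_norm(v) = 0.27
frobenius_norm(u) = 0.50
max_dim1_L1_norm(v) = 0.33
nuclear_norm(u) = 0.80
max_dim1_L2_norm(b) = 0.37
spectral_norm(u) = 0.36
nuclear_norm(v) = 0.51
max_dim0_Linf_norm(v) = 0.2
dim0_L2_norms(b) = [0.13, 0.19, 0.4]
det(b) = -0.00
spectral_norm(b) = 0.41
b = v + u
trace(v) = 0.42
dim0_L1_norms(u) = [0.5, 0.34, 0.55]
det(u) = 0.01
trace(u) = -0.13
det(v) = -0.00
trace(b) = 0.29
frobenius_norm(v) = 0.35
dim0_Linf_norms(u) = [0.25, 0.19, 0.24]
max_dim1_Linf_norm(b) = 0.36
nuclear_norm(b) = 0.67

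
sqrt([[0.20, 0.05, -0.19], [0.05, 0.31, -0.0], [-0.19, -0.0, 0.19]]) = [[0.33, 0.06, -0.29],[0.06, 0.55, 0.02],[-0.29, 0.02, 0.32]]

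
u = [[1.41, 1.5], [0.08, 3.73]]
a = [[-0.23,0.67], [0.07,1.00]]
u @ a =[[-0.22, 2.44], [0.24, 3.78]]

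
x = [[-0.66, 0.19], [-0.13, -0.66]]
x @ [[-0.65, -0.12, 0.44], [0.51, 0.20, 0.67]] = [[0.53, 0.12, -0.16], [-0.25, -0.12, -0.5]]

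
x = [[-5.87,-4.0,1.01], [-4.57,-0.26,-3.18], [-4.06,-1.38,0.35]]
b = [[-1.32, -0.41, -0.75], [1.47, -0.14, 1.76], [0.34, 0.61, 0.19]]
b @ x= [[12.67, 6.42, -0.29],  [-15.13, -8.27, 2.55],  [-5.55, -1.78, -1.53]]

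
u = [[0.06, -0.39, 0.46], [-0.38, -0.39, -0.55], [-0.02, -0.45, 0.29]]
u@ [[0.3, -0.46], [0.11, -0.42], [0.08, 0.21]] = [[0.01, 0.23], [-0.20, 0.22], [-0.03, 0.26]]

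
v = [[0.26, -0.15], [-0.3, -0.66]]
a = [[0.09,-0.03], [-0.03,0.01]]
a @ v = [[0.03, 0.01], [-0.01, -0.00]]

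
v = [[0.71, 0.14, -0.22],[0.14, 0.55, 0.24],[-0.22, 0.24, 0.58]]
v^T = [[0.71, 0.14, -0.22], [0.14, 0.55, 0.24], [-0.22, 0.24, 0.58]]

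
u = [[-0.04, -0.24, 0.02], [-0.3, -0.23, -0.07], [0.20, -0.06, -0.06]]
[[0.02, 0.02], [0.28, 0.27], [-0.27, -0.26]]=u@[[-1.15, -1.11], [0.15, 0.14], [0.47, 0.46]]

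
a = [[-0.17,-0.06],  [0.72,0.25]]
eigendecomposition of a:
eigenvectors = [[-0.32, 0.24],[0.95, -0.97]]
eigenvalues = [0.01, 0.07]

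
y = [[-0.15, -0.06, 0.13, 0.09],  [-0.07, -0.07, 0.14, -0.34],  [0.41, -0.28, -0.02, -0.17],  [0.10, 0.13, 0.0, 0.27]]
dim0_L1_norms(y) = [0.73, 0.54, 0.29, 0.87]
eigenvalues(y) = [(-0.34+0j), (0.25+0j), (0.06+0.24j), (0.06-0.24j)]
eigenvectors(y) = [[(0.65+0j), 0.39+0.00j, (0.09+0.16j), 0.09-0.16j],[(0.3+0j), -0.38+0.00j, (0.67+0j), (0.67-0j)],[-0.67+0.00j, (0.64+0j), (0.26+0.6j), 0.26-0.60j],[-0.17+0.00j, 0.54+0.00j, (-0.16-0.26j), (-0.16+0.26j)]]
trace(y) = 0.03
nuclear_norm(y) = 1.31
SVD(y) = [[-0.19, -0.22, 0.96, 0.08], [0.40, -0.66, -0.02, -0.63], [0.83, 0.49, 0.27, 0.01], [-0.34, 0.52, 0.12, -0.77]] @ diag([0.573686197725026, 0.44393338938768906, 0.18311592129013943, 0.10943423457320979]) @ [[0.53, -0.51, 0.03, -0.67], [0.75, -0.02, -0.29, 0.59], [-0.11, -0.64, 0.63, 0.42], [-0.38, -0.58, -0.71, 0.11]]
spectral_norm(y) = 0.57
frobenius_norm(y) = 0.76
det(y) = -0.01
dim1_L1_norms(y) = [0.43, 0.62, 0.88, 0.5]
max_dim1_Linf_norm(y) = 0.41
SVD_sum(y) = [[-0.06, 0.05, -0.0, 0.07], [0.12, -0.12, 0.01, -0.16], [0.25, -0.24, 0.01, -0.32], [-0.1, 0.1, -0.01, 0.13]] + [[-0.07,0.00,0.03,-0.06], [-0.22,0.01,0.09,-0.18], [0.16,-0.0,-0.06,0.13], [0.17,-0.01,-0.07,0.14]] + [[-0.02, -0.11, 0.11, 0.07],[0.0, 0.00, -0.0, -0.00],[-0.01, -0.03, 0.03, 0.02],[-0.0, -0.01, 0.01, 0.01]] + [[-0.00, -0.00, -0.01, 0.00], [0.03, 0.04, 0.05, -0.01], [-0.00, -0.0, -0.00, 0.0], [0.03, 0.05, 0.06, -0.01]]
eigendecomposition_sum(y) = [[(-0.23-0j),(0.01+0j),(0.09-0j),(0.07-0j)], [(-0.11-0j),(0.01+0j),(0.04-0j),(0.03-0j)], [(0.24+0j),(-0.01-0j),-0.09+0.00j,-0.07+0.00j], [(0.06+0j),(-0-0j),-0.02+0.00j,-0.02+0.00j]] + [[(0.06+0j),0.01-0.00j,(0.03-0j),0.11+0.00j], [-0.06-0.00j,(-0.01+0j),(-0.03+0j),(-0.1+0j)], [0.09+0.00j,(0.01-0j),(0.05-0j),(0.18+0j)], [(0.08+0j),0.01-0.00j,(0.04-0j),0.15+0.00j]] + [[(0.01+0.01j), -0.04+0.01j, 0.02j, (-0.04-0.02j)], [(0.05-0.02j), (-0.03+0.14j), (0.06+0.02j), -0.13+0.10j], [0.04+0.03j, -0.14+0.02j, 0.01+0.06j, (-0.14-0.08j)], [-0.02-0.01j, 0.06-0.02j, -0.01-0.03j, 0.07+0.03j]] + [[0.01-0.01j, -0.04-0.01j, 0.00-0.02j, -0.04+0.02j], [(0.05+0.02j), (-0.03-0.14j), (0.06-0.02j), -0.13-0.10j], [0.04-0.03j, (-0.14-0.02j), 0.01-0.06j, (-0.14+0.08j)], [-0.02+0.01j, (0.06+0.02j), (-0.01+0.03j), (0.07-0.03j)]]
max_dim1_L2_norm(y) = 0.53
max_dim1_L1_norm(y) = 0.88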